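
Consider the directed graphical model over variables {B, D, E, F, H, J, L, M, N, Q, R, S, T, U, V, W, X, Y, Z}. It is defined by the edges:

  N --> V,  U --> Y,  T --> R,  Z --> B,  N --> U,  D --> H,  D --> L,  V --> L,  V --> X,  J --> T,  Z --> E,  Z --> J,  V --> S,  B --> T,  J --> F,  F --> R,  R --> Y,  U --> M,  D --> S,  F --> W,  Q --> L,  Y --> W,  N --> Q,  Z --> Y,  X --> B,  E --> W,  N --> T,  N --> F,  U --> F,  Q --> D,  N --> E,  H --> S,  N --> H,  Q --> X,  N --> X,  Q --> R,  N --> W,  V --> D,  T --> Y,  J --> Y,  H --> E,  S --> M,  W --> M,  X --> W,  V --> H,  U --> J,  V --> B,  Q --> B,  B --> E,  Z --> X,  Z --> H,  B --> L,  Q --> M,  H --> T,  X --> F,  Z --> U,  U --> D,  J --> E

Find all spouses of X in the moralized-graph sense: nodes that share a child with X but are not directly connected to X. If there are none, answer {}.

Children of X: B, F, W.
  B: Q, V, Z
  F: J, N, U
  W: E, F, N, Y
Excluding nodes already adjacent to X (B, F, N, Q, V, W, Z), the co-parent-only contribution is {E, J, U, Y}.

{E, J, U, Y}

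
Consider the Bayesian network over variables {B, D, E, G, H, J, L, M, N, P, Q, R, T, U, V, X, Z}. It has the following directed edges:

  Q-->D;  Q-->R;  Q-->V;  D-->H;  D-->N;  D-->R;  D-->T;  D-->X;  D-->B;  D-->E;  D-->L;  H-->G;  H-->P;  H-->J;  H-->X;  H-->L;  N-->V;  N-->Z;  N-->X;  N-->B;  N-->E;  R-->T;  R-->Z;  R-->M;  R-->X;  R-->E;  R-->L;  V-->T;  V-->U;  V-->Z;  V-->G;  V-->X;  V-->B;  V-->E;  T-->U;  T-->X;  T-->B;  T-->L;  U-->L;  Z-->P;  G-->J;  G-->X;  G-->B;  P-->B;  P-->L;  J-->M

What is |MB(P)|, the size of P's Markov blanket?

11

Pa(P) = {H, Z}.
Ch(P) = {B, L}.
Parents of each child, excluding P:
  B's other parents are D, G, N, T, V.
  parents(L) \ {P} = {D, H, R, T, U}.
MB(P) = {B, D, G, H, L, N, R, T, U, V, Z}, which has 11 nodes.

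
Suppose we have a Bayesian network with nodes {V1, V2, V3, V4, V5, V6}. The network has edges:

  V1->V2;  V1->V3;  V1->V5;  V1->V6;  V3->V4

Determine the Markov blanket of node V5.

{V1}

By definition, MB(V5) is built from V5's parents, V5's children, and the co-parents of V5.
V5 has no children.
V5's parents: V1.
With no children, V5 has no spouses; the co-parent set is empty.
So the Markov blanket of V5 is {V1}.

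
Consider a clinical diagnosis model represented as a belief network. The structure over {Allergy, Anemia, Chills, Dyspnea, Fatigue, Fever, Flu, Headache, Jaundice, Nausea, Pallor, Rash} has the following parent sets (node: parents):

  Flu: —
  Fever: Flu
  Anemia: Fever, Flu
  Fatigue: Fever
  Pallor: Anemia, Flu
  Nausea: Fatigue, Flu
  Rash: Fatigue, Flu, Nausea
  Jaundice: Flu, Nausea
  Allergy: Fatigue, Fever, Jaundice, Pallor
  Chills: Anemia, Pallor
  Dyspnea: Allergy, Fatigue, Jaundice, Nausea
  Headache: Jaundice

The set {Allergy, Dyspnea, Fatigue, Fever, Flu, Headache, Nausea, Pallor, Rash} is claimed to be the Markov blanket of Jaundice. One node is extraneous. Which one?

Rash

Parents of Jaundice: Flu, Nausea.
Children of Jaundice: Allergy, Dyspnea, Headache.
Parents of each child, excluding Jaundice:
  Allergy: Fatigue, Fever, Pallor
  Dyspnea: Allergy, Fatigue, Nausea
  Headache: —
MB(Jaundice) = {Allergy, Dyspnea, Fatigue, Fever, Flu, Headache, Nausea, Pallor}.
Rash is neither a parent, child, nor co-parent of Jaundice, so it does not belong.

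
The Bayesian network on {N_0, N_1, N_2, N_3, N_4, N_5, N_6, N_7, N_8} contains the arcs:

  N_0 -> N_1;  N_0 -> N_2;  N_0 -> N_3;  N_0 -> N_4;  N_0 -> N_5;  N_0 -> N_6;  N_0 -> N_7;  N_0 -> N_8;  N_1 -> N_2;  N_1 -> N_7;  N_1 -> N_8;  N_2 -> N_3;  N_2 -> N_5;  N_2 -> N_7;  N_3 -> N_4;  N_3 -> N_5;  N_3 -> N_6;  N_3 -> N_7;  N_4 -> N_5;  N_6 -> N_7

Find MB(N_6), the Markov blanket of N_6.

Recall MB(v) = parents ∪ children ∪ spouses, where spouses are the other parents of v's children.
N_6's parents: N_0, N_3.
Ch(N_6) = {N_7}.
Co-parents of N_6 (other parents of its children):
  N_7 also has parents N_0, N_1, N_2, N_3.
So the Markov blanket of N_6 is {N_0, N_1, N_2, N_3, N_7}.

{N_0, N_1, N_2, N_3, N_7}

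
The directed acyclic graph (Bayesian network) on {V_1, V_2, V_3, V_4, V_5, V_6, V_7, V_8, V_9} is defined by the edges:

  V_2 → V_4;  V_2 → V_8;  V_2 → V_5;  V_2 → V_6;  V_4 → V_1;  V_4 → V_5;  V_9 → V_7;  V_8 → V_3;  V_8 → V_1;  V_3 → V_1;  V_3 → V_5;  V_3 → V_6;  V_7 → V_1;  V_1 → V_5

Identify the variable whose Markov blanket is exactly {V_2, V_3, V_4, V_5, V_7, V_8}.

V_1

The target node must have every member of {V_2, V_3, V_4, V_5, V_7, V_8} as a parent, child, or co-parent, and no others.
Parents of V_1: V_3, V_4, V_7, V_8; children: V_5; co-parents: V_2, V_3, V_4.
These exactly cover the given set, so the node is V_1.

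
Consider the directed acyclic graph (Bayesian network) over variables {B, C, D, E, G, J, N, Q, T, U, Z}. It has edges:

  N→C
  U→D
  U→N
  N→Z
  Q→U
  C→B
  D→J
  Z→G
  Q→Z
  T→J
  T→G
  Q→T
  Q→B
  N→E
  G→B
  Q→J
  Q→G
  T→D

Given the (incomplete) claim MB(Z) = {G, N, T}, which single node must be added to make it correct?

Q

Z's parents: N, Q.
Z's children: G.
Parents of each child, excluding Z:
  parents(G) \ {Z} = {Q, T}.
MB(Z) = {G, N, Q, T}.
Comparing with the claimed set, Q is missing.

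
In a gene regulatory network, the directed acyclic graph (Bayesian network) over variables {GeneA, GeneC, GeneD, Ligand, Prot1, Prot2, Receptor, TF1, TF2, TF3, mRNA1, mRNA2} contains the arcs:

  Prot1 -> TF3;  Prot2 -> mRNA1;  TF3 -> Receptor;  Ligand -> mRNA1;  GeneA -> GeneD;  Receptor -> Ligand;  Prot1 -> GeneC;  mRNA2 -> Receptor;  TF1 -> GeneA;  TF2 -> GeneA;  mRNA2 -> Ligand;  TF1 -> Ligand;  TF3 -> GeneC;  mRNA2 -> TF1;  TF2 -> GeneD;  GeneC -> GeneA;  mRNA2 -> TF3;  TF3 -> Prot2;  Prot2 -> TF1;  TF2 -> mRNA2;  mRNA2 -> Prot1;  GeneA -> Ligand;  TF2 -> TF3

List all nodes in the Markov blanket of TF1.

{GeneA, GeneC, Ligand, Prot2, Receptor, TF2, mRNA2}

TF1 has children GeneA, Ligand.
Pa(TF1) = {Prot2, mRNA2}.
Other parents of TF1's children:
  GeneA also has parents GeneC, TF2.
  Ligand also has parents GeneA, Receptor, mRNA2.
Union: {Prot2, mRNA2} ∪ {GeneA, Ligand} ∪ {GeneA, GeneC, Receptor, TF2, mRNA2} = {GeneA, GeneC, Ligand, Prot2, Receptor, TF2, mRNA2}.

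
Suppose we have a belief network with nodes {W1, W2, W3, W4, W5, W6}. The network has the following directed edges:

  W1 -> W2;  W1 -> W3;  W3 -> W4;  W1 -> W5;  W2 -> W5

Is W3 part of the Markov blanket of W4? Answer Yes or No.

Yes

W3 is a parent of W4.
So W3 ∈ MB(W4).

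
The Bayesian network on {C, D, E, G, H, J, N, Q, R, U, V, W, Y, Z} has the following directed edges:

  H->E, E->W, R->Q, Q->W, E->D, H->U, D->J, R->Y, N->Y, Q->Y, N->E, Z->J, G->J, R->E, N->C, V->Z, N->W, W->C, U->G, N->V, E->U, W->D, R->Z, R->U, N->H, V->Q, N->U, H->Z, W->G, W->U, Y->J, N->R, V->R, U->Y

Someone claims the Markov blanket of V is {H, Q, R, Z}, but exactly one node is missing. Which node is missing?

By definition, MB(V) is built from V's parents, V's children, and the co-parents of V.
Ch(V) = {Q, R, Z}.
V has parent N.
Co-parents of V (other parents of its children):
  R: N
  Q: R
  Z: H, R
MB(V) = {H, N, Q, R, Z}.
Comparing with the claimed set, N is missing.

N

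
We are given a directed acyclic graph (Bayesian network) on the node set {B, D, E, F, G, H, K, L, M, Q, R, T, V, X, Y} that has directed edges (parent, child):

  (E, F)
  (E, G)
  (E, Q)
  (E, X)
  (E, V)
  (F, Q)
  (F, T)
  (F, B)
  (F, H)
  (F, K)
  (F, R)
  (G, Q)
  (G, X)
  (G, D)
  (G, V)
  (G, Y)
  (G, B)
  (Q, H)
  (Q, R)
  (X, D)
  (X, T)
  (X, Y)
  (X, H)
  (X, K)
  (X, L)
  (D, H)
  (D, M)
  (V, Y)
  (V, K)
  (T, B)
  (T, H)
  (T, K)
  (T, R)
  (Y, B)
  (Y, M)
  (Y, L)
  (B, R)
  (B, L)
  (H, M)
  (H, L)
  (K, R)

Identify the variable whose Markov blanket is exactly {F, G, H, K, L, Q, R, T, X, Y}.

B

The target node must have every member of {F, G, H, K, L, Q, R, T, X, Y} as a parent, child, or co-parent, and no others.
Parents of B: F, G, T, Y; children: L, R; co-parents: F, H, K, Q, T, X, Y.
These exactly cover the given set, so the node is B.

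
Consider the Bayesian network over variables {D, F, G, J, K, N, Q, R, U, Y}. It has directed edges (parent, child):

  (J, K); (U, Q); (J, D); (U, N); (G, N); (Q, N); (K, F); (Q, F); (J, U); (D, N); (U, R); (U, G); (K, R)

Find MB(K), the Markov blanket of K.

By definition, MB(K) is built from K's parents, K's children, and the co-parents of K.
K's children: F, R.
Parents of K: J.
Parents of each child, excluding K:
  F also has parent Q.
  R's other parent is U.
MB(K) = {F, J, Q, R, U}.

{F, J, Q, R, U}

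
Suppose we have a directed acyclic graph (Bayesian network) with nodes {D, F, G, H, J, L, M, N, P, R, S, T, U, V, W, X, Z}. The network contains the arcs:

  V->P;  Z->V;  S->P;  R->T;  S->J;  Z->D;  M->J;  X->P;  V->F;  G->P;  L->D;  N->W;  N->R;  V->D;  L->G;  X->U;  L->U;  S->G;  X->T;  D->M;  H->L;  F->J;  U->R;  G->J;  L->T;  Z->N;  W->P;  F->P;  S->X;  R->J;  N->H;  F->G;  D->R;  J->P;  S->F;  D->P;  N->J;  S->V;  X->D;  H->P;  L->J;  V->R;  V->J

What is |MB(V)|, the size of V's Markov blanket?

A node's Markov blanket = Pa ∪ Ch ∪ (parents of Ch other than the node itself).
V has parents S, Z.
Children of V: D, F, J, P, R.
Co-parents of V (other parents of its children):
  D also has parents L, X, Z.
  parents(R) \ {V} = {D, N, U}.
  F also has parent S.
  J also has parents F, G, L, M, N, R, S.
  P also has parents D, F, G, H, J, S, W, X.
MB(V) = {D, F, G, H, J, L, M, N, P, R, S, U, W, X, Z}, which has 15 nodes.

15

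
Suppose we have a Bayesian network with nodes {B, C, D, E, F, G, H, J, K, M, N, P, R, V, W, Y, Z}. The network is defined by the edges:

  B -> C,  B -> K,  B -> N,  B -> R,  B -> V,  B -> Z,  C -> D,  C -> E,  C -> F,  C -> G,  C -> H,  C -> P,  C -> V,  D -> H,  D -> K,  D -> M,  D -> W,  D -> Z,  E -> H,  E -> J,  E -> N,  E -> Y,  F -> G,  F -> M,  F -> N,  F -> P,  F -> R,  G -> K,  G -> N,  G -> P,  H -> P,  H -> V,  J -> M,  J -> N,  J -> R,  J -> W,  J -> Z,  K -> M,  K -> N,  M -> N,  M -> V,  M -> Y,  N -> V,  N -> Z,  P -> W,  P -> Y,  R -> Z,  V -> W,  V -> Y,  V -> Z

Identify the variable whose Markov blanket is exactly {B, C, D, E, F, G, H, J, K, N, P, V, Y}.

M

The target node must have every member of {B, C, D, E, F, G, H, J, K, N, P, V, Y} as a parent, child, or co-parent, and no others.
Parents of M: D, F, J, K; children: N, V, Y; co-parents: B, C, E, F, G, H, J, K, N, P, V.
These exactly cover the given set, so the node is M.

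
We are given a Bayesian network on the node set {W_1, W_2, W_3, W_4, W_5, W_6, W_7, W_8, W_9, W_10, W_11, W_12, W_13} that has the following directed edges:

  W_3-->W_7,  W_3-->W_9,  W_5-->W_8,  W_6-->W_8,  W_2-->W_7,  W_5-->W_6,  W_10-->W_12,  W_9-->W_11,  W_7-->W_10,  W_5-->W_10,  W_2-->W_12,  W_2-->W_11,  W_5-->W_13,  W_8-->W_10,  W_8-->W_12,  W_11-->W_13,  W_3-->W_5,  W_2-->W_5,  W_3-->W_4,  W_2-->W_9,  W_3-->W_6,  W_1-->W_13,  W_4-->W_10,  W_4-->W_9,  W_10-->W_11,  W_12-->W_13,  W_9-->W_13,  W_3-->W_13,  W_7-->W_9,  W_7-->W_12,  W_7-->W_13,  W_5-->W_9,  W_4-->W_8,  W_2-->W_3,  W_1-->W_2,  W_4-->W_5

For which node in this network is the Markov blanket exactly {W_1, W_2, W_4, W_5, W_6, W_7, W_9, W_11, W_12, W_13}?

W_3

The target node must have every member of {W_1, W_2, W_4, W_5, W_6, W_7, W_9, W_11, W_12, W_13} as a parent, child, or co-parent, and no others.
Parents of W_3: W_2; children: W_4, W_5, W_6, W_7, W_9, W_13; co-parents: W_1, W_2, W_4, W_5, W_7, W_9, W_11, W_12.
These exactly cover the given set, so the node is W_3.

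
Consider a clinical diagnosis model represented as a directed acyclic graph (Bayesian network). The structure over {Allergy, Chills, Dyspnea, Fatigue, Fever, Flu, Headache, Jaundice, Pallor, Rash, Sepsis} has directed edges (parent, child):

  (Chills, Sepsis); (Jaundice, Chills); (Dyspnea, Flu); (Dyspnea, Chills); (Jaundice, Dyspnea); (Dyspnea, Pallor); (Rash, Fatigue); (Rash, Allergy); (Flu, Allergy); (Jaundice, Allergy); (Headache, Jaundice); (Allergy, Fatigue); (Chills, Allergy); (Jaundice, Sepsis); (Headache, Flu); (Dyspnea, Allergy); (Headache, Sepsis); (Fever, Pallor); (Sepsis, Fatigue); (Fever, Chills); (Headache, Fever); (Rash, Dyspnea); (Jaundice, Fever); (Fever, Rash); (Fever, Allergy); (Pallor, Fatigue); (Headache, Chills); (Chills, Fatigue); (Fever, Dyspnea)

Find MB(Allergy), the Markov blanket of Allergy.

The Markov blanket of a node is its parents, its children, and the other parents of its children.
Parents of Allergy: Chills, Dyspnea, Fever, Flu, Jaundice, Rash.
Allergy has child Fatigue.
For each child, the remaining parents (spouses of Allergy):
  Fatigue: Chills, Pallor, Rash, Sepsis
MB(Allergy) = {Chills, Dyspnea, Fatigue, Fever, Flu, Jaundice, Pallor, Rash, Sepsis}.

{Chills, Dyspnea, Fatigue, Fever, Flu, Jaundice, Pallor, Rash, Sepsis}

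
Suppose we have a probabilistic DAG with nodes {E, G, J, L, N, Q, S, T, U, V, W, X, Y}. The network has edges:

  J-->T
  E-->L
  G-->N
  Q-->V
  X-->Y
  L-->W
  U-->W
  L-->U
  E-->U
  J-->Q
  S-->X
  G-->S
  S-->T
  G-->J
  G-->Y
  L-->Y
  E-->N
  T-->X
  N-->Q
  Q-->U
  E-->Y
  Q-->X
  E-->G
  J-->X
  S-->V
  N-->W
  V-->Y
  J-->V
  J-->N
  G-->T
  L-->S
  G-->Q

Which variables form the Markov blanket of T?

The Markov blanket of a node is its parents, its children, and the other parents of its children.
Parents of T: G, J, S.
Children of T: X.
Co-parents of T (other parents of its children):
  X's other parents are J, Q, S.
Union: {G, J, S} ∪ {X} ∪ {J, Q, S} = {G, J, Q, S, X}.

{G, J, Q, S, X}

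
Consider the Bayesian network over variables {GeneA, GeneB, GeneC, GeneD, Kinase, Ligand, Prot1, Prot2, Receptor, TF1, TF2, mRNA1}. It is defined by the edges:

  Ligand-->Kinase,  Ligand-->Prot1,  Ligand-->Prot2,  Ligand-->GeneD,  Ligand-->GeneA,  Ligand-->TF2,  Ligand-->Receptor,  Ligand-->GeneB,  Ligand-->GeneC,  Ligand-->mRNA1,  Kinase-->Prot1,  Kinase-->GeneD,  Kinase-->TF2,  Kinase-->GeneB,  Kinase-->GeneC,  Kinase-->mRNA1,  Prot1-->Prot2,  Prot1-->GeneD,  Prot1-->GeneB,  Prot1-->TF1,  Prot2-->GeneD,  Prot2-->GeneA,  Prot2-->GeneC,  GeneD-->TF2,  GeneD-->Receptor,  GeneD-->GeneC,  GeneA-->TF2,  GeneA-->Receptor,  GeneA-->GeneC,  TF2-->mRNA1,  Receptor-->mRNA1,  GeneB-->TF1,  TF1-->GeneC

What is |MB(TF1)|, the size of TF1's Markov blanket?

8

By definition, MB(TF1) is built from TF1's parents, TF1's children, and the co-parents of TF1.
TF1's children: GeneC.
Pa(TF1) = {GeneB, Prot1}.
For each child, the remaining parents (spouses of TF1):
  parents(GeneC) \ {TF1} = {GeneA, GeneD, Kinase, Ligand, Prot2}.
MB(TF1) = {GeneA, GeneB, GeneC, GeneD, Kinase, Ligand, Prot1, Prot2}, which has 8 nodes.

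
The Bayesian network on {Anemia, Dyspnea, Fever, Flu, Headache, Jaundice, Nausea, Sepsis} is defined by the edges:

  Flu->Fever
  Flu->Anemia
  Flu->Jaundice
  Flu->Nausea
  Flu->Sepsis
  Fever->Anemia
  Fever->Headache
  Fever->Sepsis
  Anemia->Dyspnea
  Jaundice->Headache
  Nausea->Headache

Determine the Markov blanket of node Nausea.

Recall MB(v) = parents ∪ children ∪ spouses, where spouses are the other parents of v's children.
Children of Nausea: Headache.
Nausea has parent Flu.
Other parents of Nausea's children:
  Headache's other parents are Fever, Jaundice.
Union: {Flu} ∪ {Headache} ∪ {Fever, Jaundice} = {Fever, Flu, Headache, Jaundice}.

{Fever, Flu, Headache, Jaundice}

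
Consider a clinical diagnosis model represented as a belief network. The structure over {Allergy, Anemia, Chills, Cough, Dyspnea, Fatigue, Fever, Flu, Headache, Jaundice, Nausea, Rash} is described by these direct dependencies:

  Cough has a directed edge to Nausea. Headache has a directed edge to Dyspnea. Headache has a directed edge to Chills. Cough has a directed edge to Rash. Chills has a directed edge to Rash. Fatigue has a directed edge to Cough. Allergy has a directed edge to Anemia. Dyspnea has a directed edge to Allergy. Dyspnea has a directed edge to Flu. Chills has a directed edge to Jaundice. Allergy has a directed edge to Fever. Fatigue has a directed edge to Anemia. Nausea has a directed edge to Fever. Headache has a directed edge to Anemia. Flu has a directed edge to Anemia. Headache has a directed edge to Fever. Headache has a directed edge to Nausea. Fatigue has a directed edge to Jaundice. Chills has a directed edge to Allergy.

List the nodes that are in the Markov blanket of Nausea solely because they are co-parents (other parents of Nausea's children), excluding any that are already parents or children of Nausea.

Children of Nausea: Fever.
  Fever's other parents are Allergy, Headache.
Excluding nodes already adjacent to Nausea (Cough, Fever, Headache), the co-parent-only contribution is {Allergy}.

{Allergy}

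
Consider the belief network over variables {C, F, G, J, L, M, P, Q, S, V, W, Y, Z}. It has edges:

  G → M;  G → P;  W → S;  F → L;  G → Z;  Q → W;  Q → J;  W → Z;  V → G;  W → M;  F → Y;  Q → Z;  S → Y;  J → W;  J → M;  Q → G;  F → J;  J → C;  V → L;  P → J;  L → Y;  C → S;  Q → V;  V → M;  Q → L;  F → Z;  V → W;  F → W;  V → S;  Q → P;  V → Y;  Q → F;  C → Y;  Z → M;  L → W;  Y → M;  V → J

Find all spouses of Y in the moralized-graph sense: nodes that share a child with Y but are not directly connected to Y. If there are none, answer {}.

Children of Y: M.
  M also has parents G, J, V, W, Z.
Excluding nodes already adjacent to Y (C, F, L, M, S, V), the co-parent-only contribution is {G, J, W, Z}.

{G, J, W, Z}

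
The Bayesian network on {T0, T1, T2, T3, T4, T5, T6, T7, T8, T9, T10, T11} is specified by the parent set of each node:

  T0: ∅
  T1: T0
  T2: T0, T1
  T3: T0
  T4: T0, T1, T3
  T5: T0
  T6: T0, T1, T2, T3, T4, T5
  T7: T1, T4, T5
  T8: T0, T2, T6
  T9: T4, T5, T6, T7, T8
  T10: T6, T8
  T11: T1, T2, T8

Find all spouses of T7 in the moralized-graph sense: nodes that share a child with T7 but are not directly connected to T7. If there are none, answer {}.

Children of T7: T9.
  T9's other parents are T4, T5, T6, T8.
Excluding nodes already adjacent to T7 (T1, T4, T5, T9), the co-parent-only contribution is {T6, T8}.

{T6, T8}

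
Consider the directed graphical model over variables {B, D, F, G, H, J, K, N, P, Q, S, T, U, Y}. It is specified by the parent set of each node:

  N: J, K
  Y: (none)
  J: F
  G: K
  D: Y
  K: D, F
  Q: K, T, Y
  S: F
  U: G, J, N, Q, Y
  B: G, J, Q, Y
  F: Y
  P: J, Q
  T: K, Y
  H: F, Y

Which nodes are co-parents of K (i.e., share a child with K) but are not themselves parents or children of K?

{J, Y}

Children of K: G, N, Q, T.
  parents(T) \ {K} = {Y}.
  parents(Q) \ {K} = {T, Y}.
  parents(N) \ {K} = {J}.
  G has no other parent.
Excluding nodes already adjacent to K (D, F, G, N, Q, T), the co-parent-only contribution is {J, Y}.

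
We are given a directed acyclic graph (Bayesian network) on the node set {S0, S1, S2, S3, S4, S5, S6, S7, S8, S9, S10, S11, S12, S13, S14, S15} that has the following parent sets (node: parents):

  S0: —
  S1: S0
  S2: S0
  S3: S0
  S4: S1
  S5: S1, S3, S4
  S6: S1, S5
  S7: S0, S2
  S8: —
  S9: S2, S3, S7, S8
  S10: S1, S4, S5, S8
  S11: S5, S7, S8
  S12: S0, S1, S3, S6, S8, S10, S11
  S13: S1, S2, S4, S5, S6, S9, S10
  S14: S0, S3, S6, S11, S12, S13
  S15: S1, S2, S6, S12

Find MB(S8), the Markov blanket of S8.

S8 has no parents.
Ch(S8) = {S9, S10, S11, S12}.
For each child, the remaining parents (spouses of S8):
  S9's other parents are S2, S3, S7.
  parents(S10) \ {S8} = {S1, S4, S5}.
  parents(S11) \ {S8} = {S5, S7}.
  S12's other parents are S0, S1, S3, S6, S10, S11.
MB(S8) = {S0, S1, S2, S3, S4, S5, S6, S7, S9, S10, S11, S12}.

{S0, S1, S2, S3, S4, S5, S6, S7, S9, S10, S11, S12}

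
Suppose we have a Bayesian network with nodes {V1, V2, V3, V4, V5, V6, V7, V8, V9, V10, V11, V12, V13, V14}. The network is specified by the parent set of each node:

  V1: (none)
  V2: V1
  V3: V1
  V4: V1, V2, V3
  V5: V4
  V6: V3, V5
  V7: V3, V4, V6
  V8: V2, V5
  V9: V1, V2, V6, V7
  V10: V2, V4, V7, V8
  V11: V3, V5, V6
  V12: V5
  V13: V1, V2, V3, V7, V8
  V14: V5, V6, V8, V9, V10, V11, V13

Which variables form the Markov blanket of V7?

{V1, V2, V3, V4, V6, V8, V9, V10, V13}

Parents of V7: V3, V4, V6.
V7's children: V9, V10, V13.
Parents of each child, excluding V7:
  V9 also has parents V1, V2, V6.
  parents(V10) \ {V7} = {V2, V4, V8}.
  V13 also has parents V1, V2, V3, V8.
So the Markov blanket of V7 is {V1, V2, V3, V4, V6, V8, V9, V10, V13}.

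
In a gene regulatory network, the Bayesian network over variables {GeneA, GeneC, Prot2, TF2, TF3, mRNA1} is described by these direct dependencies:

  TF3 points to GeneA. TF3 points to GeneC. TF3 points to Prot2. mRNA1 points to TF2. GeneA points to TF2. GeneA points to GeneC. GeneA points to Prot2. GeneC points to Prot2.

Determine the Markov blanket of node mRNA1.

{GeneA, TF2}

The Markov blanket of a node is its parents, its children, and the other parents of its children.
Children of mRNA1: TF2.
Parents of mRNA1: none.
Co-parents of mRNA1 (other parents of its children):
  TF2: GeneA
So the Markov blanket of mRNA1 is {GeneA, TF2}.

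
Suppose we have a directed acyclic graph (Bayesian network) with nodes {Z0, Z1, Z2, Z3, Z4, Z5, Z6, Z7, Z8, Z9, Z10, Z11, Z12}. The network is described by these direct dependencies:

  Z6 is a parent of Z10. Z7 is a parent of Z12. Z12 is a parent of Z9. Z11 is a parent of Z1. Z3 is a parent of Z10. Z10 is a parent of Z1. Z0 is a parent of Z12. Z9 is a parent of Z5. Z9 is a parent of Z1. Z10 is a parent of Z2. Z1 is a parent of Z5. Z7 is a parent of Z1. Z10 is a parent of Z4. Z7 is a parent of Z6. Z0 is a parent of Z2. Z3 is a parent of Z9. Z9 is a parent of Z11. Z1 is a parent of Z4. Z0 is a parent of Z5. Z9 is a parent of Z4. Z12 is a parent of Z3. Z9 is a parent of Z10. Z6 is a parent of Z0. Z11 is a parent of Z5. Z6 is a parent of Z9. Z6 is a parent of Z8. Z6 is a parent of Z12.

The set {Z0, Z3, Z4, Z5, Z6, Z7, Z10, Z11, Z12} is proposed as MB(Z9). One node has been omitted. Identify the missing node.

Z1

Z9's parents: Z3, Z6, Z12.
Z9 has children Z1, Z4, Z5, Z10, Z11.
Co-parents of Z9 (other parents of its children):
  Z11 has no other parent.
  Z10's other parents are Z3, Z6.
  Z1's other parents are Z7, Z10, Z11.
  Z4's other parents are Z1, Z10.
  Z5 also has parents Z0, Z1, Z11.
MB(Z9) = {Z0, Z1, Z3, Z4, Z5, Z6, Z7, Z10, Z11, Z12}.
Comparing with the claimed set, Z1 is missing.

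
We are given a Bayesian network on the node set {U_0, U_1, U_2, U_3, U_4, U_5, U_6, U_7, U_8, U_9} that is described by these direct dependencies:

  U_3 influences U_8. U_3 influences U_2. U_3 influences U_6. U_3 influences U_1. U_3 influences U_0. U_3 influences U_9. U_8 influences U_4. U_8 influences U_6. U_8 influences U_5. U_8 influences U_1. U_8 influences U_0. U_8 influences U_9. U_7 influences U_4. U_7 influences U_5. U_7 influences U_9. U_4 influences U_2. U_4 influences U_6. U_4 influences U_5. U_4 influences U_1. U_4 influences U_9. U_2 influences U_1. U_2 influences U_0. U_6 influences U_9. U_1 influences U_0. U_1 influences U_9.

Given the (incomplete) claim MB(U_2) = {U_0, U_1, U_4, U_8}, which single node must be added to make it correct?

U_3

Recall MB(v) = parents ∪ children ∪ spouses, where spouses are the other parents of v's children.
U_2 has parents U_3, U_4.
U_2's children: U_0, U_1.
Parents of each child, excluding U_2:
  parents(U_1) \ {U_2} = {U_3, U_4, U_8}.
  U_0 also has parents U_1, U_3, U_8.
MB(U_2) = {U_0, U_1, U_3, U_4, U_8}.
Comparing with the claimed set, U_3 is missing.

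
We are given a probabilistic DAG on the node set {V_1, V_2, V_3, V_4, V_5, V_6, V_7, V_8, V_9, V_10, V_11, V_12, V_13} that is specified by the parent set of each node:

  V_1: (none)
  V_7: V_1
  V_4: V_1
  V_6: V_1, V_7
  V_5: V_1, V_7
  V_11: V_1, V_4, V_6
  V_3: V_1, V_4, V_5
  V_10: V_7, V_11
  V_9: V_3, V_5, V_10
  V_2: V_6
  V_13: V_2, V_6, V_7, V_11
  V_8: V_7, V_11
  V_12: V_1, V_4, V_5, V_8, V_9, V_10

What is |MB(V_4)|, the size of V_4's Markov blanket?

By definition, MB(V_4) is built from V_4's parents, V_4's children, and the co-parents of V_4.
V_4's parents: V_1.
Children of V_4: V_3, V_11, V_12.
Parents of each child, excluding V_4:
  V_11 also has parents V_1, V_6.
  V_3 also has parents V_1, V_5.
  V_12's other parents are V_1, V_5, V_8, V_9, V_10.
MB(V_4) = {V_1, V_3, V_5, V_6, V_8, V_9, V_10, V_11, V_12}, which has 9 nodes.

9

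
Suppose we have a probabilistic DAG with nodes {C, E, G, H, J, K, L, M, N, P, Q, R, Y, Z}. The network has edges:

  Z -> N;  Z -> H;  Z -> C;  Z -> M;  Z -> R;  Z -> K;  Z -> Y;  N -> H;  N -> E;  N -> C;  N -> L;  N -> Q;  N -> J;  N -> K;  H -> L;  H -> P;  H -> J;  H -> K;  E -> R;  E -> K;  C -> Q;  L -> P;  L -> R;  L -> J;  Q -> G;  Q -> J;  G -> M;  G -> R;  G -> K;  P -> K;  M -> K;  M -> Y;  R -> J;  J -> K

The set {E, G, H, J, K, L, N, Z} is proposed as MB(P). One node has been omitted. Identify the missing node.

A node's Markov blanket = Pa ∪ Ch ∪ (parents of Ch other than the node itself).
Pa(P) = {H, L}.
Children of P: K.
Other parents of P's children:
  parents(K) \ {P} = {E, G, H, J, M, N, Z}.
MB(P) = {E, G, H, J, K, L, M, N, Z}.
Comparing with the claimed set, M is missing.

M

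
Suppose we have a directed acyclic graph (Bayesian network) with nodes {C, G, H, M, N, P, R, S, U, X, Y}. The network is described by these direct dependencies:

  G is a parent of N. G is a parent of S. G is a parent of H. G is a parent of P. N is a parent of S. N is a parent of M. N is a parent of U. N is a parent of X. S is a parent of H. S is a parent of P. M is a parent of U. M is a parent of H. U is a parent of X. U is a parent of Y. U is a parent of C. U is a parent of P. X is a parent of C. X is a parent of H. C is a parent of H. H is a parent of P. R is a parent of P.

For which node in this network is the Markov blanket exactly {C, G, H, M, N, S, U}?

X

The target node must have every member of {C, G, H, M, N, S, U} as a parent, child, or co-parent, and no others.
Parents of X: N, U; children: C, H; co-parents: C, G, M, S, U.
These exactly cover the given set, so the node is X.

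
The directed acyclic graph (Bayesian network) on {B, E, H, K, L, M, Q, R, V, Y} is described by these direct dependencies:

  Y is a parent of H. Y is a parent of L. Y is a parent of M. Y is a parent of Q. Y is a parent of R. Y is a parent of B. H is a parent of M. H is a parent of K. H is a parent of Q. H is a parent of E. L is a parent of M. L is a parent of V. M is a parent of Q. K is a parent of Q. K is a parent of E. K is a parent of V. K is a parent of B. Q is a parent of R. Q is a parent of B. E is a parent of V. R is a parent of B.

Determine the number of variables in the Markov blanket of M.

5

By definition, MB(M) is built from M's parents, M's children, and the co-parents of M.
M's children: Q.
Pa(M) = {H, L, Y}.
Other parents of M's children:
  Q: H, K, Y
MB(M) = {H, K, L, Q, Y}, which has 5 nodes.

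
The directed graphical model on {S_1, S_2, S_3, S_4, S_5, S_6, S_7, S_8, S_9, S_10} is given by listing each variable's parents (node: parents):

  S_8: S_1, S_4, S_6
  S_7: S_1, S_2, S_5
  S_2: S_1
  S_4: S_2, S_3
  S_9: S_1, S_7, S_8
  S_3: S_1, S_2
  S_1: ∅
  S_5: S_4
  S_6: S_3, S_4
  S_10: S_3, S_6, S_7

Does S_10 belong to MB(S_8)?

The Markov blanket of a node is its parents, its children, and the other parents of its children.
S_8's parents: S_1, S_4, S_6.
S_8's children: S_9.
Other parents of S_8's children:
  S_9 also has parents S_1, S_7.
MB(S_8) = {S_1, S_4, S_6, S_7, S_9}; S_10 is not in this set.

No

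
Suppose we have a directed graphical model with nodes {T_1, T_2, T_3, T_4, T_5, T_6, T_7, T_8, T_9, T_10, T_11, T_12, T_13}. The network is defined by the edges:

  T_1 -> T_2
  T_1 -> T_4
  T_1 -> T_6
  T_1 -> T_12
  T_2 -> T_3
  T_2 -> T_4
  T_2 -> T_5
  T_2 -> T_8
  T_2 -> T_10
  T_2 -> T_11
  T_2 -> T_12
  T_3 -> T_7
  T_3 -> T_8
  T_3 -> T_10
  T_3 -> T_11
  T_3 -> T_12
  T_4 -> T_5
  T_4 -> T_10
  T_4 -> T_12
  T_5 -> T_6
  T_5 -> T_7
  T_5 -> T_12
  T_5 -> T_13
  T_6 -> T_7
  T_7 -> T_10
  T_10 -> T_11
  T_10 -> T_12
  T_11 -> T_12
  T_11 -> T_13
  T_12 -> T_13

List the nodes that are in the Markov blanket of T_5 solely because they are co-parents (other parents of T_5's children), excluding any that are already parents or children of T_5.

{T_1, T_3, T_10, T_11}

Children of T_5: T_6, T_7, T_12, T_13.
  parents(T_6) \ {T_5} = {T_1}.
  T_7's other parents are T_3, T_6.
  T_12's other parents are T_1, T_2, T_3, T_4, T_10, T_11.
  T_13's other parents are T_11, T_12.
Excluding nodes already adjacent to T_5 (T_2, T_4, T_6, T_7, T_12, T_13), the co-parent-only contribution is {T_1, T_3, T_10, T_11}.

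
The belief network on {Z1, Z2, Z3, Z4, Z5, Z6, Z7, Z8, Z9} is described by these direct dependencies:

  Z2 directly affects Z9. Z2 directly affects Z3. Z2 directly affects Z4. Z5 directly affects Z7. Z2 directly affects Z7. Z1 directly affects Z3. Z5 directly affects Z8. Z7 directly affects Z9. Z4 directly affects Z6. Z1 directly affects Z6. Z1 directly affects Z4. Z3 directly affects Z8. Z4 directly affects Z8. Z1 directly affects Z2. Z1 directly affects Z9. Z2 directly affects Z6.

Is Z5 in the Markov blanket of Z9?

The Markov blanket of a node is its parents, its children, and the other parents of its children.
Z9 has parents Z1, Z2, Z7.
Z9's children: none.
Z9 has no children, so there are no co-parents.
MB(Z9) = {Z1, Z2, Z7}; Z5 is not in this set.

No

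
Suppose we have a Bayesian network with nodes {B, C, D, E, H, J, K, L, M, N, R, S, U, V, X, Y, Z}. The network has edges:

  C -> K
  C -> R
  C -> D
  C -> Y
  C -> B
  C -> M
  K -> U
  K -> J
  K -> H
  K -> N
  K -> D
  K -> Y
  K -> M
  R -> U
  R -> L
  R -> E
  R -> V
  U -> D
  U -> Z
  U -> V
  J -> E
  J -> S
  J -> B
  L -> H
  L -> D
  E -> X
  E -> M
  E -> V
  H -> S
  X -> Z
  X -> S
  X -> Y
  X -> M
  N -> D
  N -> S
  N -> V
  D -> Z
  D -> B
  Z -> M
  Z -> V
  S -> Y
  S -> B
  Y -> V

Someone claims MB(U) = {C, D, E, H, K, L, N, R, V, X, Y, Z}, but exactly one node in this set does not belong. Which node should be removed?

By definition, MB(U) is built from U's parents, U's children, and the co-parents of U.
U's parents: K, R.
Ch(U) = {D, V, Z}.
Parents of each child, excluding U:
  D's other parents are C, K, L, N.
  Z also has parents D, X.
  V's other parents are E, N, R, Y, Z.
MB(U) = {C, D, E, K, L, N, R, V, X, Y, Z}.
H is neither a parent, child, nor co-parent of U, so it does not belong.

H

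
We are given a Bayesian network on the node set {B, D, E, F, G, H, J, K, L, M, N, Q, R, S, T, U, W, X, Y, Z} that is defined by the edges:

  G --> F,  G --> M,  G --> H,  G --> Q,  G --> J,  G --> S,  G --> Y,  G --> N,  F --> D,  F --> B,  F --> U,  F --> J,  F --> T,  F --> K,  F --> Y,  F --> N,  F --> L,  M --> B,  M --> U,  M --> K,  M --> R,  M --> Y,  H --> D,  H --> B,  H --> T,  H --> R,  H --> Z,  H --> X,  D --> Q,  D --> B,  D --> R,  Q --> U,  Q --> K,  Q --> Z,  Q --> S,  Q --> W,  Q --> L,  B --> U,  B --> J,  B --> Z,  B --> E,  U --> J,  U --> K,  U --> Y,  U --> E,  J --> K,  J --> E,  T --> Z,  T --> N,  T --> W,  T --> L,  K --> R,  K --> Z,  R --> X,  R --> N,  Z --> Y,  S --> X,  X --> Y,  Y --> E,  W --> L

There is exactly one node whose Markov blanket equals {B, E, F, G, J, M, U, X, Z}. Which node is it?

Y

The target node must have every member of {B, E, F, G, J, M, U, X, Z} as a parent, child, or co-parent, and no others.
Parents of Y: F, G, M, U, X, Z; children: E; co-parents: B, J, U.
These exactly cover the given set, so the node is Y.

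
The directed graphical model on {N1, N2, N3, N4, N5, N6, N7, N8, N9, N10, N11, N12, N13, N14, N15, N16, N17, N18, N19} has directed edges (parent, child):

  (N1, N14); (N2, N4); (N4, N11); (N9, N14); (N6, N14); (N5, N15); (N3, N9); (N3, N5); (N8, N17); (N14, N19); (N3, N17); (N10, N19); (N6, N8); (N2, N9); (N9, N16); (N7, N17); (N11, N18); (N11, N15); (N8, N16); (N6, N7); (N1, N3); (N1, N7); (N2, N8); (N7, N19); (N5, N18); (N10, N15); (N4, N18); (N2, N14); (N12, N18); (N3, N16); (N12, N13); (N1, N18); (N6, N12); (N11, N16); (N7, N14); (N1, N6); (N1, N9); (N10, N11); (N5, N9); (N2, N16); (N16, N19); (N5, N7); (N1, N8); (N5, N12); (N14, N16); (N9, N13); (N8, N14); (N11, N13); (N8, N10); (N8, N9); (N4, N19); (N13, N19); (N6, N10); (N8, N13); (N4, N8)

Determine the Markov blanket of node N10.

{N4, N5, N6, N7, N8, N11, N13, N14, N15, N16, N19}

Pa(N10) = {N6, N8}.
N10's children: N11, N15, N19.
For each child, the remaining parents (spouses of N10):
  parents(N11) \ {N10} = {N4}.
  N15 also has parents N5, N11.
  N19 also has parents N4, N7, N13, N14, N16.
So the Markov blanket of N10 is {N4, N5, N6, N7, N8, N11, N13, N14, N15, N16, N19}.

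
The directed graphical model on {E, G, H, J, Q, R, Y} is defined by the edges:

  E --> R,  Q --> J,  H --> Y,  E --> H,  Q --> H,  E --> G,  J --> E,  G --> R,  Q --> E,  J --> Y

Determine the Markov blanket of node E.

A node's Markov blanket = Pa ∪ Ch ∪ (parents of Ch other than the node itself).
Parents of E: J, Q.
Ch(E) = {G, H, R}.
Co-parents of E (other parents of its children):
  G: no additional parents.
  H also has parent Q.
  R also has parent G.
So the Markov blanket of E is {G, H, J, Q, R}.

{G, H, J, Q, R}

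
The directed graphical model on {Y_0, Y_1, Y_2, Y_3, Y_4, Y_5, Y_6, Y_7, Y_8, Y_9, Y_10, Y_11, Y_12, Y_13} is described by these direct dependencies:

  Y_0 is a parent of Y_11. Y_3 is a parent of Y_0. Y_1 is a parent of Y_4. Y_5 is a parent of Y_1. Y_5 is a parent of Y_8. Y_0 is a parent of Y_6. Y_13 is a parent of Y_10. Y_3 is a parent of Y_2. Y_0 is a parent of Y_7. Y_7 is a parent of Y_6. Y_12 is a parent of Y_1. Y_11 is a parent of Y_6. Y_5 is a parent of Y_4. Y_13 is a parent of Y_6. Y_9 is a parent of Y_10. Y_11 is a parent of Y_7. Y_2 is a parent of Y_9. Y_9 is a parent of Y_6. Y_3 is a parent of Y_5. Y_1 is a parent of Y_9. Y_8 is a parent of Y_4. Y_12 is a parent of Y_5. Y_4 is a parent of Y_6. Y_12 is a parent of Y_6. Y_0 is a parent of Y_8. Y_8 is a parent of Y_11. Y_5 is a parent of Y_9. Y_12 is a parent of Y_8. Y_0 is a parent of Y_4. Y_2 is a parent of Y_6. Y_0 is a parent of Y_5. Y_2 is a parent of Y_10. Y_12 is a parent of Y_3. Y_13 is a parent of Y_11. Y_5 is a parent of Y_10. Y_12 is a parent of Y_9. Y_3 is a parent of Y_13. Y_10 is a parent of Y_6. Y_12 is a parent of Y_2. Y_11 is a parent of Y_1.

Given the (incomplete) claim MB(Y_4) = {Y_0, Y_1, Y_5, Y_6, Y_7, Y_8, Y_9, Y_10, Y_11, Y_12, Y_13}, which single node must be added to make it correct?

By definition, MB(Y_4) is built from Y_4's parents, Y_4's children, and the co-parents of Y_4.
Y_4 has parents Y_0, Y_1, Y_5, Y_8.
Children of Y_4: Y_6.
Parents of each child, excluding Y_4:
  Y_6's other parents are Y_0, Y_2, Y_7, Y_9, Y_10, Y_11, Y_12, Y_13.
MB(Y_4) = {Y_0, Y_1, Y_2, Y_5, Y_6, Y_7, Y_8, Y_9, Y_10, Y_11, Y_12, Y_13}.
Comparing with the claimed set, Y_2 is missing.

Y_2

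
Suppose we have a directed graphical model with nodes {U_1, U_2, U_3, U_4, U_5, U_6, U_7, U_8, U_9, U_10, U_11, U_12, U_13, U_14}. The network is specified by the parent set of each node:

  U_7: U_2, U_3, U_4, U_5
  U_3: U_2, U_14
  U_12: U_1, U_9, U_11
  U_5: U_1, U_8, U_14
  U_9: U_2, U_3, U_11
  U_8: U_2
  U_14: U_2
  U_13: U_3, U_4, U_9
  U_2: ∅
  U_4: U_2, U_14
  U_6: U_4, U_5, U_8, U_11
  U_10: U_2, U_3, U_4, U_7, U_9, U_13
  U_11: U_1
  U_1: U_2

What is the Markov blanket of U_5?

{U_1, U_2, U_3, U_4, U_6, U_7, U_8, U_11, U_14}

Pa(U_5) = {U_1, U_8, U_14}.
U_5 has children U_6, U_7.
Co-parents of U_5 (other parents of its children):
  U_6: U_4, U_8, U_11
  U_7: U_2, U_3, U_4
Taking the union gives {U_1, U_2, U_3, U_4, U_6, U_7, U_8, U_11, U_14}.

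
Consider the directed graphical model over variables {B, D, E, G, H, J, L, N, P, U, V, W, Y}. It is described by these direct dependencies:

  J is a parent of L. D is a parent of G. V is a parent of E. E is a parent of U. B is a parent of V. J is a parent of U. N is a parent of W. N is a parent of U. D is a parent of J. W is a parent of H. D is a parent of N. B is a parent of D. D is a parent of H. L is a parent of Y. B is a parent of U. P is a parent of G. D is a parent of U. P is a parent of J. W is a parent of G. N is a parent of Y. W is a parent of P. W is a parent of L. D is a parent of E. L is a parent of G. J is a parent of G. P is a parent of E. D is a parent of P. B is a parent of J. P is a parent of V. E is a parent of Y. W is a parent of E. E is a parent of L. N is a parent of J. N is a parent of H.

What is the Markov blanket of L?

By definition, MB(L) is built from L's parents, L's children, and the co-parents of L.
Ch(L) = {G, Y}.
L has parents E, J, W.
Parents of each child, excluding L:
  G: D, J, P, W
  Y: E, N
Union: {E, J, W} ∪ {G, Y} ∪ {D, E, J, N, P, W} = {D, E, G, J, N, P, W, Y}.

{D, E, G, J, N, P, W, Y}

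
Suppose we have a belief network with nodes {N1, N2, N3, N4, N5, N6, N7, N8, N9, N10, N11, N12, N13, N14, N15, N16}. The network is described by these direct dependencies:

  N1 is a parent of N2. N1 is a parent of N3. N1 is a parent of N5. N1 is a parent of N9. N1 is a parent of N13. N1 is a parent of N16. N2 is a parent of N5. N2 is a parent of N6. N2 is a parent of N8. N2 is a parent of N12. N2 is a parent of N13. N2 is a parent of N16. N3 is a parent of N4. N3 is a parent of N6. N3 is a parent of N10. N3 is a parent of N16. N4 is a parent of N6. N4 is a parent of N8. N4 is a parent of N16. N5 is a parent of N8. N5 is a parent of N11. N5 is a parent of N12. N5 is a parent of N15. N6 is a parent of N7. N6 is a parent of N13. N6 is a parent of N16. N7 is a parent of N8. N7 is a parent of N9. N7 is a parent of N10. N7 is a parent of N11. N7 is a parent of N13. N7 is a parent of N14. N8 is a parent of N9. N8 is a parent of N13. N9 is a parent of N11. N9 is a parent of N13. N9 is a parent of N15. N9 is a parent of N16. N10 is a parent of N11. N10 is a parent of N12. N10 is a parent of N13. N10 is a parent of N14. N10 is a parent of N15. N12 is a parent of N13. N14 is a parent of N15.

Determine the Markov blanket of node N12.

Pa(N12) = {N2, N5, N10}.
N12's children: N13.
Other parents of N12's children:
  N13 also has parents N1, N2, N6, N7, N8, N9, N10.
Taking the union gives {N1, N2, N5, N6, N7, N8, N9, N10, N13}.

{N1, N2, N5, N6, N7, N8, N9, N10, N13}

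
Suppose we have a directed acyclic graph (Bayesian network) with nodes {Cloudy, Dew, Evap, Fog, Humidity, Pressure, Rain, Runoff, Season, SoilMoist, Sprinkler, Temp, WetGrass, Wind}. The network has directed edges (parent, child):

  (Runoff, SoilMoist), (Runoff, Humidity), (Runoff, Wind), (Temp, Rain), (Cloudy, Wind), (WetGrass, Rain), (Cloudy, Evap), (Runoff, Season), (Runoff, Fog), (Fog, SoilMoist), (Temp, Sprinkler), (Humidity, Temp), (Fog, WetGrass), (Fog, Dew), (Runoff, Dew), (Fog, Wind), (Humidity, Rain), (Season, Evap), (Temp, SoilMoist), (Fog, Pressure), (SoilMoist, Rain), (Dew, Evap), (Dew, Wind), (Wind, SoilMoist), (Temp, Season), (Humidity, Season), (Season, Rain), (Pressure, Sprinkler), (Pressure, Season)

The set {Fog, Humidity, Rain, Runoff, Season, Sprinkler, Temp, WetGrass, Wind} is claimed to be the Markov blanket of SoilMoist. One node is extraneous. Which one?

Sprinkler

Parents of SoilMoist: Fog, Runoff, Temp, Wind.
Ch(SoilMoist) = {Rain}.
Parents of each child, excluding SoilMoist:
  Rain's other parents are Humidity, Season, Temp, WetGrass.
MB(SoilMoist) = {Fog, Humidity, Rain, Runoff, Season, Temp, WetGrass, Wind}.
Sprinkler is neither a parent, child, nor co-parent of SoilMoist, so it does not belong.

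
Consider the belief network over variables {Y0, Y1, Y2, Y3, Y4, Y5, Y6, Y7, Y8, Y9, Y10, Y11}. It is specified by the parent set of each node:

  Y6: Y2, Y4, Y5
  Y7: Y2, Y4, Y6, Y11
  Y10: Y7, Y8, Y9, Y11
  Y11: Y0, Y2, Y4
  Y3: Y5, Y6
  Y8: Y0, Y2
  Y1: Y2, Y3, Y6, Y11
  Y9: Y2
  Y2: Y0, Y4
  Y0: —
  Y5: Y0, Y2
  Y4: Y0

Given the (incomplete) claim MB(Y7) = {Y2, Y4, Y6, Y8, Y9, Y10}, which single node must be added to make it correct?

The Markov blanket of a node is its parents, its children, and the other parents of its children.
Parents of Y7: Y2, Y4, Y6, Y11.
Y7's children: Y10.
Parents of each child, excluding Y7:
  Y10: Y8, Y9, Y11
MB(Y7) = {Y2, Y4, Y6, Y8, Y9, Y10, Y11}.
Comparing with the claimed set, Y11 is missing.

Y11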